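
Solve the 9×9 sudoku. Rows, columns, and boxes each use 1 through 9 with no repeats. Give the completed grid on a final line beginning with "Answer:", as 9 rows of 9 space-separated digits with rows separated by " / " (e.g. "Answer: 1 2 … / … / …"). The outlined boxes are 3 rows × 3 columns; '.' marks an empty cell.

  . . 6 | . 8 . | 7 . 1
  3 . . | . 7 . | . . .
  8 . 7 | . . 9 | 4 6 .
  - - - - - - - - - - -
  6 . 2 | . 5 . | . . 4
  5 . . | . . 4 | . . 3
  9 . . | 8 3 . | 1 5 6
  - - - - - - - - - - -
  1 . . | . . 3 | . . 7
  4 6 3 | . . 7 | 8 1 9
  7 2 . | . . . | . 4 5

Step 1. [r7c8∈{2}] nothing but 2 survives at r7c8 ⇒ r7c8=2.
Step 2. [r4c6∈{1}] nothing but 1 survives at r4c6. So r4c6=1.
Step 3. [r2c7∈{2,5,9}] across col 7, 5 lands solely at r2c7, so r2c7=5.
Step 4. [r6c6∈{2}] only 2 remains possible at r6c6 ⇒ r6c6=2.
Step 5. [r4c7∈{9}] nothing but 9 survives at r4c7. So r4c7=9.
Step 6. [r8c4∈{2,5}] r8c4 is the only open cell in row 8 admitting 5. So r8c4=5.
Step 7. [r4c4∈{7}] r4c4 is down to just 7 ⇒ r4c4=7.
Step 8. [r7c3∈{5,8,9}] r7c3 is the only open cell in col 3 admitting 5, so r7c3=5.
Step 9. [r7c2∈{8,9}] in row 7, 8 fits only at r7c2, so r7c2=8.
Step 10. [r9c3∈{9}] r9c3 has the single candidate 9, so r9c3=9.
Step 11. [r3c9∈{2}] nothing but 2 survives at r3c9 ⇒ r3c9=2.
Step 12. [r3c5∈{1}] r3c5's peers cover all but 1, so r3c5=1.
Step 13. [r9c5∈{6}] only 6 remains possible at r9c5, so r9c5=6.
Step 14. [r2c4∈{2,4,6}] row 2 places 2 nowhere but r2c4 ⇒ r2c4=2.
Step 15. [r1c4∈{3,4}] 4 has one home in box 2: r1c4, so r1c4=4.
Step 16. [r7c4∈{9}] r7c4's peers cover all but 9 ⇒ r7c4=9.
Step 17. [r6c2∈{4,7}] row 6 places 7 nowhere but r6c2 ⇒ r6c2=7.
Step 18. [r2c2∈{1,4,9}] col 2 places 4 nowhere but r2c2, so r2c2=4.
Step 19. [r1c2∈{5,9}] r1c2 is the only open cell in col 2 admitting 9, so r1c2=9.
Step 20. [r4c8∈{8}] r4c8 is down to just 8 ⇒ r4c8=8.
Step 21. [r5c2∈{1}] r5c2's peers cover all but 1 ⇒ r5c2=1.
Step 22. [r9c4∈{1}] r9c4 is down to just 1. So r9c4=1.
Step 23. [r5c3∈{8}] nothing but 8 survives at r5c3 ⇒ r5c3=8.
Step 24. [r1c1∈{2}] only 2 remains possible at r1c1. So r1c1=2.
Step 25. [r2c9∈{8}] nothing but 8 survives at r2c9 ⇒ r2c9=8.
Step 26. [r9c7∈{3}] nothing but 3 survives at r9c7, so r9c7=3.
Step 27. [r8c5∈{2}] r8c5 is down to just 2, so r8c5=2.
Step 28. [r7c7∈{6}] r7c7 has the single candidate 6. So r7c7=6.
Step 29. [r5c8∈{7}] r5c8's peers cover all but 7 ⇒ r5c8=7.
Step 30. [r3c2∈{5}] r3c2 has the single candidate 5, so r3c2=5.
Step 31. [r2c3∈{1}] r2c3's peers cover all but 1 ⇒ r2c3=1.
Step 32. [r7c5∈{4}] only 4 remains possible at r7c5 ⇒ r7c5=4.
Step 33. [r3c4∈{3}] r3c4's peers cover all but 3, so r3c4=3.
Step 34. [r5c7∈{2}] only 2 remains possible at r5c7. So r5c7=2.
Step 35. [r2c8∈{9}] r2c8 is down to just 9 ⇒ r2c8=9.
Step 36. [r5c4∈{6}] r5c4's peers cover all but 6, so r5c4=6.
Step 37. [r9c6∈{8}] r9c6 has the single candidate 8 ⇒ r9c6=8.
Step 38. [r5c5∈{9}] nothing but 9 survives at r5c5. So r5c5=9.
Step 39. [r4c2∈{3}] r4c2's peers cover all but 3, so r4c2=3.
Step 40. [r1c8∈{3}] r1c8's peers cover all but 3 ⇒ r1c8=3.
Step 41. [r6c3∈{4}] r6c3's peers cover all but 4, so r6c3=4.
Step 42. [r1c6∈{5}] r1c6 is down to just 5 ⇒ r1c6=5.
Step 43. [r2c6∈{6}] nothing but 6 survives at r2c6 ⇒ r2c6=6.

Answer: 2 9 6 4 8 5 7 3 1 / 3 4 1 2 7 6 5 9 8 / 8 5 7 3 1 9 4 6 2 / 6 3 2 7 5 1 9 8 4 / 5 1 8 6 9 4 2 7 3 / 9 7 4 8 3 2 1 5 6 / 1 8 5 9 4 3 6 2 7 / 4 6 3 5 2 7 8 1 9 / 7 2 9 1 6 8 3 4 5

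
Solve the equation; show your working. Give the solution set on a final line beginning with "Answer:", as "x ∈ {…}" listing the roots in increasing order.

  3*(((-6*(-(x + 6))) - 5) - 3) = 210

Step 1. [3*(((-6*(-(x + 6))) - 5) - 3) = 210] LHS = 3·(…); ÷3 both sides ⇒ div: ((-6*(-(x + 6))) - 5) - 3 = 70.
Step 2. [((-6*(-(x + 6))) - 5) - 3 = 70] -3 is outermost — add 3 both sides ⇒ sub: (-6*(-(x + 6))) - 5 = 73.
Step 3. [(-6*(-(x + 6))) - 5 = 73] -5 is outermost — add 5 both sides ⇒ sub: -6*(-(x + 6)) = 78.
Step 4. [-6*(-(x + 6)) = 78] leading coefficient -6: divide by -6. So div: -(x + 6) = -13.
Step 5. [-(x + 6) = -13] flip signs both sides. So neg: x + 6 = 13.
Step 6. [x + 6 = 13] peel the +6: subtract 6 from each side. So sub: x = 7.

Answer: x ∈ {7}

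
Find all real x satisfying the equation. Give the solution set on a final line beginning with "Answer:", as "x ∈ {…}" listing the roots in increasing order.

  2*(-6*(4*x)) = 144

Step 1. [2*(-6*(4*x)) = 144] LHS = 2·(…); ÷2 both sides ⇒ div: -6*(4*x) = 72.
Step 2. [-6*(4*x) = 72] leading coefficient -6: divide by -6. So div: 4*x = -12.
Step 3. [4*x = -12] leading coefficient 4: divide by 4, so div: x = -3.

Answer: x ∈ {-3}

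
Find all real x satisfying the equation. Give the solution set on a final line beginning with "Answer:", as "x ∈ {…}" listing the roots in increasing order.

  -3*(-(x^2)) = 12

Step 1. [-3*(-(x^2)) = 12] LHS = -3·(…); ÷-3 both sides, so div: -(x^2) = -4.
Step 2. [-(x^2) = -4] LHS negated; negate both sides, so neg: x^2 = 4.
Step 3. [x^2 = 4] √ both sides: 4 ≥ 0 gives two branches. So sqrt: x = 2 or -2.

Answer: x ∈ {-2, 2}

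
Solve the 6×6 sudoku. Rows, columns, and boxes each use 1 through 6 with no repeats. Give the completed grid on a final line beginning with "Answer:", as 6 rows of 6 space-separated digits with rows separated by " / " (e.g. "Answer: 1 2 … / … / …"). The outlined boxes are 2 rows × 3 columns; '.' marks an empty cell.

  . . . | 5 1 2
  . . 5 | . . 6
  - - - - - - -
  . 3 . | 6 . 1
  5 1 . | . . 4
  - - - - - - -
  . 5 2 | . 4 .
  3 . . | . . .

Step 1. [r5c1∈{1,6}] across row 5, 6 lands solely at r5c1, so r5c1=6.
Step 2. [r1c1∈{4}] only 4 remains possible at r1c1. So r1c1=4.
Step 3. [r3c1∈{2}] r3c1's peers cover all but 2. So r3c1=2.
Step 4. [r6c5∈{2,5,6}] r6c5 is the only open cell in row 6 admitting 6 ⇒ r6c5=6.
Step 5. [r6c4∈{1,2}] 2 has one home in row 6: r6c4. So r6c4=2.
Step 6. [r4c4∈{3}] nothing but 3 survives at r4c4. So r4c4=3.
Step 7. [r1c2∈{6}] nothing but 6 survives at r1c2. So r1c2=6.
Step 8. [r6c2∈{4}] r6c2 is down to just 4, so r6c2=4.
Step 9. [r6c6∈{5}] r6c6 is down to just 5 ⇒ r6c6=5.
Step 10. [r3c3∈{4}] r3c3 has the single candidate 4, so r3c3=4.
Step 11. [r6c3∈{1}] only 1 remains possible at r6c3 ⇒ r6c3=1.
Step 12. [r2c4∈{4}] r2c4's peers cover all but 4. So r2c4=4.
Step 13. [r2c5∈{3}] r2c5 is down to just 3, so r2c5=3.
Step 14. [r4c5∈{2}] only 2 remains possible at r4c5, so r4c5=2.
Step 15. [r2c1∈{1}] r2c1's peers cover all but 1 ⇒ r2c1=1.
Step 16. [r4c3∈{6}] nothing but 6 survives at r4c3, so r4c3=6.
Step 17. [r3c5∈{5}] r3c5's peers cover all but 5, so r3c5=5.
Step 18. [r5c6∈{3}] only 3 remains possible at r5c6, so r5c6=3.
Step 19. [r1c3∈{3}] r1c3's peers cover all but 3 ⇒ r1c3=3.
Step 20. [r2c2∈{2}] only 2 remains possible at r2c2, so r2c2=2.
Step 21. [r5c4∈{1}] only 1 remains possible at r5c4. So r5c4=1.

Answer: 4 6 3 5 1 2 / 1 2 5 4 3 6 / 2 3 4 6 5 1 / 5 1 6 3 2 4 / 6 5 2 1 4 3 / 3 4 1 2 6 5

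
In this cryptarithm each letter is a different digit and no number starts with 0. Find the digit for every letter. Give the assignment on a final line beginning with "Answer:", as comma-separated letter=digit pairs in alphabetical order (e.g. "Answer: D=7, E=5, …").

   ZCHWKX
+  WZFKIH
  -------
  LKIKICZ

Step 1. [col 1: X + H ≡ Z (mod 10)] column 1 (X + H ≡ Z (mod 10), carry-in 0) doesn't pin Z yet; pick Z=7 and continue ⇒ Z=7.
Step 2. [col 1: X + H ≡ Z (mod 10)] column 1 (X + H ≡ Z (mod 10), carry-in 0) doesn't pin H yet; pick H=3 and continue ⇒ H=3.
Step 3. [L] the sum has 7 digits but both addends have 6; that extra leading digit L is the final carry, namely 1. So L=1.
Step 4. [col 1: X + H ≡ Z (mod 10)] from column 1 (H=3, Z=7, carry-in 0, digits 1,3,7 already taken and all letters distinct): X must equal 4, so X=4.
Step 5. [col 2: K + I ≡ C (mod 10)] several values work for I in column 2 (K + I ≡ C (mod 10), carry-in 0); try I=8 ⇒ I=8.
Step 6. [col 2: K + I ≡ C (mod 10)] in column 2 we have K+I≡C with carry-in 0; given I=8 and digits 1,3,4,7,8 already taken and all letters distinct, that pins K to 2. So K=2.
Step 7. [col 2: K + I ≡ C (mod 10)] from column 2 (K=2, I=8, carry-in 0, digits 1,2,3,4,7,8 already taken and all letters distinct): C must equal 0 ⇒ C=0.
Step 8. [col 3: W + K ≡ I (mod 10)] column 3 reads W+K+carry(1)=I with K=2, I=8; with digits 0,1,2,3,4,7,8 already taken and all letters distinct, the only value for W is 5 ⇒ W=5.
Step 9. [col 4: H + F ≡ K (mod 10)] column 4 reads H+F+carry(0)=K with H=3, K=2; with digits 0,1,2,3,4,5,7,8 already taken and all letters distinct, the only value for F is 9. So F=9.

Answer: C=0, F=9, H=3, I=8, K=2, L=1, W=5, X=4, Z=7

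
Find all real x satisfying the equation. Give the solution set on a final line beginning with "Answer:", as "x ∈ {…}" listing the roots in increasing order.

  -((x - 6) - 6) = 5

Step 1. [-((x - 6) - 6) = 5] flip signs both sides. So neg: (x - 6) - 6 = -5.
Step 2. [(x - 6) - 6 = -5] peel the -6: add 6 from each side ⇒ sub: x - 6 = 1.
Step 3. [x - 6 = 1] add 6: x sits inside (… - 6), so sub: x = 7.

Answer: x ∈ {7}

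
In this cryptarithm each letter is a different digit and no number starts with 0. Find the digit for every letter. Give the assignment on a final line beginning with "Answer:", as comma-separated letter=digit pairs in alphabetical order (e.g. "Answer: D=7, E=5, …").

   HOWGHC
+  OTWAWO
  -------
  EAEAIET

Step 1. [E] the sum has 7 digits but both addends have 6; that extra leading digit E is the final carry, namely 1 ⇒ E=1.
Step 2. [col 1: C + O ≡ T (mod 10)] column 1 (C + O ≡ T (mod 10), carry-in 0) doesn't pin T yet; pick T=7 and continue ⇒ T=7.
Step 3. [col 1: C + O ≡ T (mod 10)] no forcing yet in column 1 (carry-in 0); O=3 is free and consistent — try it. So O=3.
Step 4. [col 1: C + O ≡ T (mod 10)] in column 1 we have C+O≡T with carry-in 0; given O=3, T=7 and digits 1,3,7 already taken and all letters distinct, that pins C to 4, so C=4.
Step 5. [col 2: H + W ≡ E (mod 10)] column 2 (H + W ≡ E (mod 10), carry-in 0) doesn't pin W yet; pick W=5 and continue. So W=5.
Step 6. [col 2: H + W ≡ E (mod 10)] from column 2 (W=5, E=1, carry-in 0, digits 1,3,4,5,7 already taken and all letters distinct): H must equal 6. So H=6.
Step 7. [col 3: G + A ≡ I (mod 10)] column 3: given nothing yet, carry-in 1, and digits 1,3,4,5,6,7 already taken and all letters distinct, G+A≡I (mod 10) forces I=9, so I=9.
Step 8. [col 3: G + A ≡ I (mod 10)] column 3 (G + A ≡ I (mod 10), carry-in 1) doesn't pin A yet; pick A=0 and continue, so A=0.
Step 9. [col 3: G + A ≡ I (mod 10)] column 3 reads G+A+carry(1)=I with A=0, I=9; with digits 0,1,3,4,5,6,7,9 already taken and all letters distinct, the only value for G is 8 ⇒ G=8.

Answer: A=0, C=4, E=1, G=8, H=6, I=9, O=3, T=7, W=5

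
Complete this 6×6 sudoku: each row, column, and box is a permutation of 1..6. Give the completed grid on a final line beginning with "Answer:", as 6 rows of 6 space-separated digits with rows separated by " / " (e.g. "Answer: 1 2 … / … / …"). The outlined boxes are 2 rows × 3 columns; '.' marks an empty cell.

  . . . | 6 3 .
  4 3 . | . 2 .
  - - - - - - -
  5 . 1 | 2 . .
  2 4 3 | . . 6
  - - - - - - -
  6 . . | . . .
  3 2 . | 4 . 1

Step 1. [r5c5∈{5}] nothing but 5 survives at r5c5 ⇒ r5c5=5.
Step 2. [r1c2∈{1,5}] across col 2, 5 lands solely at r1c2, so r1c2=5.
Step 3. [r4c4∈{1,5}] 5 has one home in row 4: r4c4, so r4c4=5.
Step 4. [r3c6∈{3,4}] across row 3, 3 lands solely at r3c6, so r3c6=3.
Step 5. [r5c2∈{1}] nothing but 1 survives at r5c2 ⇒ r5c2=1.
Step 6. [r2c4∈{1}] r2c4 has the single candidate 1 ⇒ r2c4=1.
Step 7. [r2c6∈{5}] r2c6 has the single candidate 5 ⇒ r2c6=5.
Step 8. [r5c3∈{4}] r5c3 is down to just 4 ⇒ r5c3=4.
Step 9. [r2c3∈{6}] r2c3 has the single candidate 6, so r2c3=6.
Step 10. [r6c3∈{5}] r6c3 is down to just 5. So r6c3=5.
Step 11. [r4c5∈{1}] r4c5 has the single candidate 1 ⇒ r4c5=1.
Step 12. [r3c5∈{4}] only 4 remains possible at r3c5 ⇒ r3c5=4.
Step 13. [r5c4∈{3}] r5c4 is down to just 3, so r5c4=3.
Step 14. [r5c6∈{2}] r5c6's peers cover all but 2. So r5c6=2.
Step 15. [r1c3∈{2}] only 2 remains possible at r1c3. So r1c3=2.
Step 16. [r3c2∈{6}] r3c2 has the single candidate 6. So r3c2=6.
Step 17. [r6c5∈{6}] r6c5 is down to just 6. So r6c5=6.
Step 18. [r1c6∈{4}] r1c6's peers cover all but 4, so r1c6=4.
Step 19. [r1c1∈{1}] r1c1 has the single candidate 1. So r1c1=1.

Answer: 1 5 2 6 3 4 / 4 3 6 1 2 5 / 5 6 1 2 4 3 / 2 4 3 5 1 6 / 6 1 4 3 5 2 / 3 2 5 4 6 1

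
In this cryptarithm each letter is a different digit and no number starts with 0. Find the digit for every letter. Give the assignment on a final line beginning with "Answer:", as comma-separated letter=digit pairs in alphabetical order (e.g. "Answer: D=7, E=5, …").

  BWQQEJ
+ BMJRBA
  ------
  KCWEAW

Step 1. [col 1: J + A ≡ W (mod 10)] column 1 (J + A ≡ W (mod 10), carry-in 0) doesn't pin W yet; pick W=3 and continue ⇒ W=3.
Step 2. [col 1: J + A ≡ W (mod 10)] J=5 is one option consistent with column 1 (J + A ≡ W (mod 10), carry-in 0) — take it. So J=5.
Step 3. [col 1: J + A ≡ W (mod 10)] column 1: given J=5, W=3, carry-in 0, and digits 3,5 already taken and all letters distinct, J+A≡W (mod 10) forces A=8 ⇒ A=8.
Step 4. [col 2: E + B ≡ A (mod 10)] E=6 is one option consistent with column 2 (E + B ≡ A (mod 10), carry-in 1) — take it, so E=6.
Step 5. [col 2: E + B ≡ A (mod 10)] column 2 reads E+B+carry(1)=A with E=6, A=8; with digits 3,5,6,8 already taken and all letters distinct, the only value for B is 1. So B=1.
Step 6. [col 3: Q + R ≡ E (mod 10)] Q=7 is one option consistent with column 3 (Q + R ≡ E (mod 10), carry-in 0) — take it, so Q=7.
Step 7. [col 3: Q + R ≡ E (mod 10)] column 3 reads Q+R+carry(0)=E with Q=7, E=6; with digits 1,3,5,6,7,8 already taken and all letters distinct, the only value for R is 9, so R=9.
Step 8. [col 5: W + M ≡ C (mod 10)] from column 5 (W=3, carry-in 1, digits 1,3,5,6,7,8,9 already taken and all letters distinct): M must equal 0 ⇒ M=0.
Step 9. [col 5: W + M ≡ C (mod 10)] in column 5 we have W+M≡C with carry-in 1; given W=3, M=0 and digits 0,1,3,5,6,7,8,9 already taken and all letters distinct, that pins C to 4. So C=4.
Step 10. [col 6: B + B ≡ K (mod 10)] from column 6 (B=1, carry-in 0, digits 0,1,3,4,5,6,7,8,9 already taken and all letters distinct): K must equal 2 ⇒ K=2.

Answer: A=8, B=1, C=4, E=6, J=5, K=2, M=0, Q=7, R=9, W=3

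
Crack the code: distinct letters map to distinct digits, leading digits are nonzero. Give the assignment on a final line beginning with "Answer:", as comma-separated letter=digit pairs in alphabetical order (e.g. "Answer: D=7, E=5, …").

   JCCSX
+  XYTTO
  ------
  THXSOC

Step 1. [col 1: X + O ≡ C (mod 10)] C=5 is one option consistent with column 1 (X + O ≡ C (mod 10), carry-in 0) — take it ⇒ C=5.
Step 2. [col 1: X + O ≡ C (mod 10)] column 1 (X + O ≡ C (mod 10), carry-in 0) doesn't pin X yet; pick X=7 and continue, so X=7.
Step 3. [col 1: X + O ≡ C (mod 10)] in column 1 we have X+O≡C with carry-in 0; given X=7, C=5 and digits 5,7 already taken and all letters distinct, that pins O to 8 ⇒ O=8.
Step 4. [col 2: S + T ≡ O (mod 10)] several values work for T in column 2 (S + T ≡ O (mod 10), carry-in 1); try T=1, so T=1.
Step 5. [col 2: S + T ≡ O (mod 10)] column 2 reads S+T+carry(1)=O with T=1, O=8; with digits 1,5,7,8 already taken and all letters distinct, the only value for S is 6 ⇒ S=6.
Step 6. [col 4: C + Y ≡ X (mod 10)] column 4: given C=5, X=7, carry-in 0, and digits 1,5,6,7,8 already taken and all letters distinct, C+Y≡X (mod 10) forces Y=2 ⇒ Y=2.
Step 7. [col 5: J + X ≡ H (mod 10)] in column 5 we have J+X≡H with carry-in 0; given X=7 and digits 1,2,5,6,7,8 already taken and all letters distinct, that pins J to 3, so J=3.
Step 8. [col 5: J + X ≡ H (mod 10)] in column 5 we have J+X≡H with carry-in 0; given J=3, X=7 and digits 1,2,3,5,6,7,8 already taken and all letters distinct, that pins H to 0. So H=0.

Answer: C=5, H=0, J=3, O=8, S=6, T=1, X=7, Y=2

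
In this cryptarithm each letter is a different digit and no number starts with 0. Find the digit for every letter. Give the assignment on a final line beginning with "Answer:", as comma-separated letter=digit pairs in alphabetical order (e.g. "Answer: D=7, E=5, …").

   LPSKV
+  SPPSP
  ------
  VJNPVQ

Step 1. [col 1: V + P ≡ Q (mod 10)] several values work for V in column 1 (V + P ≡ Q (mod 10), carry-in 0); try V=1 ⇒ V=1.
Step 2. [col 1: V + P ≡ Q (mod 10)] no forcing yet in column 1 (carry-in 0); Q=4 is free and consistent — try it. So Q=4.
Step 3. [col 1: V + P ≡ Q (mod 10)] in column 1 we have V+P≡Q with carry-in 0; given V=1, Q=4 and digits 1,4 already taken and all letters distinct, that pins P to 3 ⇒ P=3.
Step 4. [col 2: K + S ≡ V (mod 10)] several values work for S in column 2 (K + S ≡ V (mod 10), carry-in 0); try S=9 ⇒ S=9.
Step 5. [col 2: K + S ≡ V (mod 10)] in column 2 we have K+S≡V with carry-in 0; given S=9, V=1 and digits 1,3,4,9 already taken and all letters distinct, that pins K to 2. So K=2.
Step 6. [col 4: P + P ≡ N (mod 10)] from column 4 (P=3, carry-in 1, digits 1,2,3,4,9 already taken and all letters distinct): N must equal 7 ⇒ N=7.
Step 7. [col 5: L + S ≡ J (mod 10)] in column 5 we have L+S≡J with carry-in 0; given S=9 and digits 1,2,3,4,7,9 already taken and all letters distinct, that pins L to 6. So L=6.
Step 8. [col 5: L + S ≡ J (mod 10)] column 5 reads L+S+carry(0)=J with L=6, S=9; with digits 1,2,3,4,6,7,9 already taken and all letters distinct, the only value for J is 5, so J=5.

Answer: J=5, K=2, L=6, N=7, P=3, Q=4, S=9, V=1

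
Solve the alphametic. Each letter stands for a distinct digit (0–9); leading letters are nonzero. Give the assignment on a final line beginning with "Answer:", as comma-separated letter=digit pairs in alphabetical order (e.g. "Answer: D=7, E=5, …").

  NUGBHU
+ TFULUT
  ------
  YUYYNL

Step 1. [col 1: U + T ≡ L (mod 10)] T=5 is one option consistent with column 1 (U + T ≡ L (mod 10), carry-in 0) — take it, so T=5.
Step 2. [col 1: U + T ≡ L (mod 10)] column 1 (U + T ≡ L (mod 10), carry-in 0) doesn't pin L yet; pick L=7 and continue. So L=7.
Step 3. [col 1: U + T ≡ L (mod 10)] column 1 reads U+T+carry(0)=L with T=5, L=7; with digits 5,7 already taken and all letters distinct, the only value for U is 2. So U=2.
Step 4. [col 2: H + U ≡ N (mod 10)] no forcing yet in column 2 (carry-in 0); H=9 is free and consistent — try it. So H=9.
Step 5. [col 2: H + U ≡ N (mod 10)] column 2: given H=9, U=2, carry-in 0, and digits 2,5,7,9 already taken and all letters distinct, H+U≡N (mod 10) forces N=1, so N=1.
Step 6. [col 3: B + L ≡ Y (mod 10)] column 3 (B + L ≡ Y (mod 10), carry-in 1) doesn't pin Y yet; pick Y=6 and continue ⇒ Y=6.
Step 7. [col 3: B + L ≡ Y (mod 10)] column 3: given L=7, Y=6, carry-in 1, and digits 1,2,5,6,7,9 already taken and all letters distinct, B+L≡Y (mod 10) forces B=8. So B=8.
Step 8. [col 4: G + U ≡ Y (mod 10)] column 4 reads G+U+carry(1)=Y with U=2, Y=6; with digits 1,2,5,6,7,8,9 already taken and all letters distinct, the only value for G is 3. So G=3.
Step 9. [col 5: U + F ≡ U (mod 10)] column 5: given U=2, carry-in 0, and digits 1,2,3,5,6,7,8,9 already taken and all letters distinct, U+F≡U (mod 10) forces F=0 ⇒ F=0.

Answer: B=8, F=0, G=3, H=9, L=7, N=1, T=5, U=2, Y=6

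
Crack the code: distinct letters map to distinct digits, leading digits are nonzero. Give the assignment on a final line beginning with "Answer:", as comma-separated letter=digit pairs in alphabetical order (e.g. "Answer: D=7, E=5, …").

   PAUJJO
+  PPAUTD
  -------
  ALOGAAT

Step 1. [col 1: O + D ≡ T (mod 10)] several values work for O in column 1 (O + D ≡ T (mod 10), carry-in 0); try O=6, so O=6.
Step 2. [A] the sum has 7 digits but both addends have 6; that extra leading digit A is the final carry, namely 1. So A=1.
Step 3. [col 1: O + D ≡ T (mod 10)] column 1 (O + D ≡ T (mod 10), carry-in 0) doesn't pin T yet; pick T=8 and continue, so T=8.
Step 4. [col 1: O + D ≡ T (mod 10)] column 1 reads O+D+carry(0)=T with O=6, T=8; with digits 1,6,8 already taken and all letters distinct, the only value for D is 2. So D=2.
Step 5. [col 2: J + T ≡ A (mod 10)] column 2: given T=8, A=1, carry-in 0, and digits 1,2,6,8 already taken and all letters distinct, J+T≡A (mod 10) forces J=3. So J=3.
Step 6. [col 3: J + U ≡ A (mod 10)] column 3 reads J+U+carry(1)=A with J=3, A=1; with digits 1,2,3,6,8 already taken and all letters distinct, the only value for U is 7, so U=7.
Step 7. [col 4: U + A ≡ G (mod 10)] from column 4 (U=7, A=1, carry-in 1, digits 1,2,3,6,7,8 already taken and all letters distinct): G must equal 9. So G=9.
Step 8. [col 5: A + P ≡ O (mod 10)] column 5 reads A+P+carry(0)=O with A=1, O=6; with digits 1,2,3,6,7,8,9 already taken and all letters distinct, the only value for P is 5. So P=5.
Step 9. [col 6: P + P ≡ L (mod 10)] in column 6 we have P+P≡L with carry-in 0; given P=5 and digits 1,2,3,5,6,7,8,9 already taken and all letters distinct, that pins L to 0 ⇒ L=0.

Answer: A=1, D=2, G=9, J=3, L=0, O=6, P=5, T=8, U=7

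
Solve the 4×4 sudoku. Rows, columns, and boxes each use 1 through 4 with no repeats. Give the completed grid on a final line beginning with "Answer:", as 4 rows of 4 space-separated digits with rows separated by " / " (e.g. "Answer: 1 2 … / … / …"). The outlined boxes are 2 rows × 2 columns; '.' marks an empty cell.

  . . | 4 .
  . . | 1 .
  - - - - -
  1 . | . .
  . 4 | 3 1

Step 1. [r3c2∈{2,3}] across row 3, 3 lands solely at r3c2. So r3c2=3.
Step 2. [r2c2∈{2}] nothing but 2 survives at r2c2, so r2c2=2.
Step 3. [r1c1∈{3}] nothing but 3 survives at r1c1, so r1c1=3.
Step 4. [r3c4∈{2,4}] across row 3, 4 lands solely at r3c4. So r3c4=4.
Step 5. [r2c1∈{4}] nothing but 4 survives at r2c1. So r2c1=4.
Step 6. [r1c2∈{1}] only 1 remains possible at r1c2 ⇒ r1c2=1.
Step 7. [r1c4∈{2}] r1c4 has the single candidate 2, so r1c4=2.
Step 8. [r3c3∈{2}] only 2 remains possible at r3c3. So r3c3=2.
Step 9. [r4c1∈{2}] nothing but 2 survives at r4c1. So r4c1=2.
Step 10. [r2c4∈{3}] r2c4 has the single candidate 3. So r2c4=3.

Answer: 3 1 4 2 / 4 2 1 3 / 1 3 2 4 / 2 4 3 1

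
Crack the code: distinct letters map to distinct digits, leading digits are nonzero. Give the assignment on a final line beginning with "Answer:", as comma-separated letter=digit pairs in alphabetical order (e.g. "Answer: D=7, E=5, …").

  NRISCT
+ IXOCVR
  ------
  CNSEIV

Step 1. [col 1: T + R ≡ V (mod 10)] T=9 is one option consistent with column 1 (T + R ≡ V (mod 10), carry-in 0) — take it, so T=9.
Step 2. [col 1: T + R ≡ V (mod 10)] column 1 (T + R ≡ V (mod 10), carry-in 0) doesn't pin V yet; pick V=7 and continue. So V=7.
Step 3. [col 1: T + R ≡ V (mod 10)] column 1 reads T+R+carry(0)=V with T=9, V=7; with digits 7,9 already taken and all letters distinct, the only value for R is 8 ⇒ R=8.
Step 4. [col 2: C + V ≡ I (mod 10)] several values work for C in column 2 (C + V ≡ I (mod 10), carry-in 1); try C=6, so C=6.
Step 5. [col 2: C + V ≡ I (mod 10)] in column 2 we have C+V≡I with carry-in 1; given C=6, V=7 and digits 6,7,8,9 already taken and all letters distinct, that pins I to 4. So I=4.
Step 6. [col 3: S + C ≡ E (mod 10)] no forcing yet in column 3 (carry-in 1); E=2 is free and consistent — try it. So E=2.
Step 7. [col 3: S + C ≡ E (mod 10)] column 3 reads S+C+carry(1)=E with C=6, E=2; with digits 2,4,6,7,8,9 already taken and all letters distinct, the only value for S is 5 ⇒ S=5.
Step 8. [col 4: I + O ≡ S (mod 10)] column 4: given I=4, S=5, carry-in 1, and digits 2,4,5,6,7,8,9 already taken and all letters distinct, I+O≡S (mod 10) forces O=0. So O=0.
Step 9. [col 5: R + X ≡ N (mod 10)] from column 5 (R=8, carry-in 0, digits 0,2,4,5,6,7,8,9 already taken and all letters distinct): N must equal 1. So N=1.
Step 10. [col 5: R + X ≡ N (mod 10)] column 5 reads R+X+carry(0)=N with R=8, N=1; with digits 0,1,2,4,5,6,7,8,9 already taken and all letters distinct, the only value for X is 3 ⇒ X=3.

Answer: C=6, E=2, I=4, N=1, O=0, R=8, S=5, T=9, V=7, X=3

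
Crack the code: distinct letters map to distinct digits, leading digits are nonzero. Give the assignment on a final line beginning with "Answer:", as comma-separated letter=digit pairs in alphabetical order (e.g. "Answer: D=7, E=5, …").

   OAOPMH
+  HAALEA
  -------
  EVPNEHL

Step 1. [col 1: H + A ≡ L (mod 10)] no forcing yet in column 1 (carry-in 0); A=4 is free and consistent — try it, so A=4.
Step 2. [E] E is the leading digit of a 7-digit sum of two 6-digit numbers; the final carry is exactly 1. So E=1.
Step 3. [col 1: H + A ≡ L (mod 10)] column 1 (H + A ≡ L (mod 10), carry-in 0) doesn't pin L yet; pick L=2 and continue ⇒ L=2.
Step 4. [col 1: H + A ≡ L (mod 10)] column 1: given A=4, L=2, carry-in 0, and digits 1,2,4 already taken and all letters distinct, H+A≡L (mod 10) forces H=8 ⇒ H=8.
Step 5. [col 2: M + E ≡ H (mod 10)] from column 2 (E=1, H=8, carry-in 1, digits 1,2,4,8 already taken and all letters distinct): M must equal 6. So M=6.
Step 6. [col 3: P + L ≡ E (mod 10)] column 3: given L=2, E=1, carry-in 0, and digits 1,2,4,6,8 already taken and all letters distinct, P+L≡E (mod 10) forces P=9. So P=9.
Step 7. [col 4: O + A ≡ N (mod 10)] no forcing yet in column 4 (carry-in 1); O=5 is free and consistent — try it, so O=5.
Step 8. [col 4: O + A ≡ N (mod 10)] in column 4 we have O+A≡N with carry-in 1; given O=5, A=4 and digits 1,2,4,5,6,8,9 already taken and all letters distinct, that pins N to 0. So N=0.
Step 9. [col 6: O + H ≡ V (mod 10)] from column 6 (O=5, H=8, carry-in 0, digits 0,1,2,4,5,6,8,9 already taken and all letters distinct): V must equal 3. So V=3.

Answer: A=4, E=1, H=8, L=2, M=6, N=0, O=5, P=9, V=3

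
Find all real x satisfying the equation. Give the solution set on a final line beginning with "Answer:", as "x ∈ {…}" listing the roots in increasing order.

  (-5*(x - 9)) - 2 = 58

Step 1. [(-5*(x - 9)) - 2 = 58] -2 is outermost — add 2 both sides, so sub: -5*(x - 9) = 60.
Step 2. [-5*(x - 9) = 60] divide by the outer -5 ⇒ div: x - 9 = -12.
Step 3. [x - 9 = -12] peel the -9: add 9 from each side, so sub: x = -3.

Answer: x ∈ {-3}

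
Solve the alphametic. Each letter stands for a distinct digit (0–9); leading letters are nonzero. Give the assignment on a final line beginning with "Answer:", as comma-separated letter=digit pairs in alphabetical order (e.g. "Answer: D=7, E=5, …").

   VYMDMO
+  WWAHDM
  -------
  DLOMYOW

Step 1. [col 1: O + M ≡ W (mod 10)] column 1 (O + M ≡ W (mod 10), carry-in 0) doesn't pin M yet; pick M=7 and continue. So M=7.
Step 2. [col 1: O + M ≡ W (mod 10)] no forcing yet in column 1 (carry-in 0); O=9 is free and consistent — try it ⇒ O=9.
Step 3. [D] adding two 6-digit numbers gives at most 6+1 digits, and here it does — D is that final carry and must be 1. So D=1.
Step 4. [col 1: O + M ≡ W (mod 10)] from column 1 (O=9, M=7, carry-in 0, digits 1,7,9 already taken and all letters distinct): W must equal 6. So W=6.
Step 5. [col 3: D + H ≡ Y (mod 10)] several values work for Y in column 3 (D + H ≡ Y (mod 10), carry-in 0); try Y=3. So Y=3.
Step 6. [col 3: D + H ≡ Y (mod 10)] column 3: given D=1, Y=3, carry-in 0, and digits 1,3,6,7,9 already taken and all letters distinct, D+H≡Y (mod 10) forces H=2, so H=2.
Step 7. [col 4: M + A ≡ M (mod 10)] column 4 reads M+A+carry(0)=M with M=7; with digits 1,2,3,6,7,9 already taken and all letters distinct, the only value for A is 0, so A=0.
Step 8. [col 6: V + W ≡ L (mod 10)] column 6: given W=6, carry-in 0, and digits 0,1,2,3,6,7,9 already taken and all letters distinct, V+W≡L (mod 10) forces L=4 ⇒ L=4.
Step 9. [col 6: V + W ≡ L (mod 10)] column 6: given W=6, L=4, carry-in 0, and digits 0,1,2,3,4,6,7,9 already taken and all letters distinct, V+W≡L (mod 10) forces V=8. So V=8.

Answer: A=0, D=1, H=2, L=4, M=7, O=9, V=8, W=6, Y=3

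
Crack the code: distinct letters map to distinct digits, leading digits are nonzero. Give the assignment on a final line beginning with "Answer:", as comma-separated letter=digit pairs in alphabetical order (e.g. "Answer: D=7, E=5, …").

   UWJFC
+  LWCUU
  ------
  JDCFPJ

Step 1. [col 1: C + U ≡ J (mod 10)] several values work for C in column 1 (C + U ≡ J (mod 10), carry-in 0); try C=6 ⇒ C=6.
Step 2. [col 1: C + U ≡ J (mod 10)] column 1 (C + U ≡ J (mod 10), carry-in 0) doesn't pin J yet; pick J=1 and continue. So J=1.
Step 3. [col 1: C + U ≡ J (mod 10)] from column 1 (C=6, J=1, carry-in 0, digits 1,6 already taken and all letters distinct): U must equal 5. So U=5.
Step 4. [col 2: F + U ≡ P (mod 10)] several values work for F in column 2 (F + U ≡ P (mod 10), carry-in 1); try F=8. So F=8.
Step 5. [col 2: F + U ≡ P (mod 10)] in column 2 we have F+U≡P with carry-in 1; given F=8, U=5 and digits 1,5,6,8 already taken and all letters distinct, that pins P to 4, so P=4.
Step 6. [col 4: W + W ≡ C (mod 10)] column 4: given C=6, carry-in 0, and digits 1,4,5,6,8 already taken and all letters distinct, W+W≡C (mod 10) forces W=3, so W=3.
Step 7. [col 5: U + L ≡ D (mod 10)] several values work for L in column 5 (U + L ≡ D (mod 10), carry-in 0); try L=7. So L=7.
Step 8. [col 5: U + L ≡ D (mod 10)] in column 5 we have U+L≡D with carry-in 0; given U=5, L=7 and digits 1,3,4,5,6,7,8 already taken and all letters distinct, that pins D to 2. So D=2.

Answer: C=6, D=2, F=8, J=1, L=7, P=4, U=5, W=3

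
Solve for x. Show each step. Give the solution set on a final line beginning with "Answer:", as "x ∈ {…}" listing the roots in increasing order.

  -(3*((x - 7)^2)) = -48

Step 1. [-(3*((x - 7)^2)) = -48] flip signs both sides. So neg: 3*((x - 7)^2) = 48.
Step 2. [3*((x - 7)^2) = 48] 3·(inner) — divide through by 3 ⇒ div: (x - 7)^2 = 16.
Step 3. [(x - 7)^2 = 16] √ both sides: 16 ≥ 0 gives two branches, so sqrt: x - 7 = 4 or -4.
Step 4. [x - 7 = 4 or -4] peel the -7: add 7 from each side. So sub: x = 11 or 3.

Answer: x ∈ {3, 11}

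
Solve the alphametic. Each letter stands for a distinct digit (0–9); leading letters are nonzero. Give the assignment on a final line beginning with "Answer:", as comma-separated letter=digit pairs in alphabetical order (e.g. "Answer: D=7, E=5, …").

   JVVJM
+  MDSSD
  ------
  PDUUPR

Step 1. [col 1: M + D ≡ R (mod 10)] no forcing yet in column 1 (carry-in 0); M=4 is free and consistent — try it, so M=4.
Step 2. [col 1: M + D ≡ R (mod 10)] column 1 (M + D ≡ R (mod 10), carry-in 0) doesn't pin R yet; pick R=7 and continue, so R=7.
Step 3. [P] the sum has 6 digits but both addends have 5; that extra leading digit P is the final carry, namely 1, so P=1.
Step 4. [col 1: M + D ≡ R (mod 10)] from column 1 (M=4, R=7, carry-in 0, digits 1,4,7 already taken and all letters distinct): D must equal 3, so D=3.
Step 5. [col 2: J + S ≡ P (mod 10)] no forcing yet in column 2 (carry-in 0); J=9 is free and consistent — try it, so J=9.
Step 6. [col 2: J + S ≡ P (mod 10)] column 2 reads J+S+carry(0)=P with J=9, P=1; with digits 1,3,4,7,9 already taken and all letters distinct, the only value for S is 2. So S=2.
Step 7. [col 3: V + S ≡ U (mod 10)] in column 3 we have V+S≡U with carry-in 1; given S=2 and digits 1,2,3,4,7,9 already taken and all letters distinct, that pins U to 8, so U=8.
Step 8. [col 3: V + S ≡ U (mod 10)] in column 3 we have V+S≡U with carry-in 1; given S=2, U=8 and digits 1,2,3,4,7,8,9 already taken and all letters distinct, that pins V to 5. So V=5.

Answer: D=3, J=9, M=4, P=1, R=7, S=2, U=8, V=5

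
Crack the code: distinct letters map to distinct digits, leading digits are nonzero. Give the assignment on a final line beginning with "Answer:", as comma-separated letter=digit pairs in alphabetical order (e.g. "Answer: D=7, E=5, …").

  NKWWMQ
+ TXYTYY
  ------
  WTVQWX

Step 1. [col 1: Q + Y ≡ X (mod 10)] Y=5 is one option consistent with column 1 (Q + Y ≡ X (mod 10), carry-in 0) — take it. So Y=5.
Step 2. [col 1: Q + Y ≡ X (mod 10)] Q=9 is one option consistent with column 1 (Q + Y ≡ X (mod 10), carry-in 0) — take it ⇒ Q=9.
Step 3. [col 1: Q + Y ≡ X (mod 10)] column 1: given Q=9, Y=5, carry-in 0, and digits 5,9 already taken and all letters distinct, Q+Y≡X (mod 10) forces X=4, so X=4.
Step 4. [col 2: M + Y ≡ W (mod 10)] M=0 is one option consistent with column 2 (M + Y ≡ W (mod 10), carry-in 1) — take it. So M=0.
Step 5. [col 2: M + Y ≡ W (mod 10)] from column 2 (M=0, Y=5, carry-in 1, digits 0,4,5,9 already taken and all letters distinct): W must equal 6 ⇒ W=6.
Step 6. [col 3: W + T ≡ Q (mod 10)] in column 3 we have W+T≡Q with carry-in 0; given W=6, Q=9 and digits 0,4,5,6,9 already taken and all letters distinct, that pins T to 3, so T=3.
Step 7. [col 4: W + Y ≡ V (mod 10)] from column 4 (W=6, Y=5, carry-in 0, digits 0,3,4,5,6,9 already taken and all letters distinct): V must equal 1, so V=1.
Step 8. [col 5: K + X ≡ T (mod 10)] in column 5 we have K+X≡T with carry-in 1; given X=4, T=3 and digits 0,1,3,4,5,6,9 already taken and all letters distinct, that pins K to 8, so K=8.
Step 9. [col 6: N + T ≡ W (mod 10)] column 6: given T=3, W=6, carry-in 1, and digits 0,1,3,4,5,6,8,9 already taken and all letters distinct, N+T≡W (mod 10) forces N=2 ⇒ N=2.

Answer: K=8, M=0, N=2, Q=9, T=3, V=1, W=6, X=4, Y=5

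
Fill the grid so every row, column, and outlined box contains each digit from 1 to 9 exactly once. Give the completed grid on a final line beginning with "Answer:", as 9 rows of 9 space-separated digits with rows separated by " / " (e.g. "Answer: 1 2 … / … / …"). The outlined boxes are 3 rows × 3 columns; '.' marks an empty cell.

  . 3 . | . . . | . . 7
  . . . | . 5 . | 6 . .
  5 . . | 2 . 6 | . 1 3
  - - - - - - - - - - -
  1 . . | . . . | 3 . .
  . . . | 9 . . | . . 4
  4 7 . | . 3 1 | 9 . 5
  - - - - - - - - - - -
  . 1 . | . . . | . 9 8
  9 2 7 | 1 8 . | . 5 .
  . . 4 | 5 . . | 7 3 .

Step 1. [r3c5∈{4,7,9}] across row 3, 7 lands solely at r3c5. So r3c5=7.
Step 2. [r2c3∈{1,2,8,9}] row 2 places 1 nowhere but r2c3. So r2c3=1.
Step 3. [r8c7∈{4}] r8c7 has the single candidate 4. So r8c7=4.
Step 4. [r3c7∈{8}] only 8 remains possible at r3c7 ⇒ r3c7=8.
Step 5. [r7c7∈{2}] only 2 remains possible at r7c7, so r7c7=2.
Step 6. [r3c3∈{9}] r3c3 has the single candidate 9, so r3c3=9.
Step 7. [r7c3∈{3,5,6}] 5 has one home in row 7: r7c3. So r7c3=5.
Step 8. [r5c3∈{2,3,6,8}] 3 has one home in col 3: r5c3 ⇒ r5c3=3.
Step 9. [r8c6∈{3}] r8c6 is down to just 3, so r8c6=3.
Step 10. [r4c2∈{5,6,8,9}] row 4 places 9 nowhere but r4c2. So r4c2=9.
Step 11. [r4c6∈{2,4,5,7,8}] across row 4, 5 lands solely at r4c6, so r4c6=5.
Step 12. [r5c2∈{5,6,8}] 5 has one home in row 5: r5c2. So r5c2=5.
Step 13. [r9c2∈{6,8}] across col 2, 6 lands solely at r9c2 ⇒ r9c2=6.
Step 14. [r2c2∈{4,8}] r2c2 is the only open cell in col 2 admitting 8. So r2c2=8.
Step 15. [r1c5∈{1,4,9}] r1c5 is the only open cell in row 1 admitting 1. So r1c5=1.
Step 16. [r1c6∈{4,8,9}] r1c6 is the only open cell in row 1 admitting 9 ⇒ r1c6=9.
Step 17. [r5c6∈{2,7,8}] col 6 places 8 nowhere but r5c6, so r5c6=8.
Step 18. [r6c4∈{6}] r6c4 is down to just 6. So r6c4=6.
Step 19. [r5c5∈{2}] only 2 remains possible at r5c5. So r5c5=2.
Step 20. [r2c6∈{4}] nothing but 4 survives at r2c6, so r2c6=4.
Step 21. [r2c8∈{2}] r2c8 has the single candidate 2 ⇒ r2c8=2.
Step 22. [r4c4∈{4,7}] across box 5, 7 lands solely at r4c4, so r4c4=7.
Step 23. [r6c3∈{2,8}] 2 has one home in row 6: r6c3. So r6c3=2.
Step 24. [r5c1∈{6}] only 6 remains possible at r5c1, so r5c1=6.
Step 25. [r4c8∈{6,8}] 6 has one home in col 8: r4c8. So r4c8=6.
Step 26. [r4c5∈{4}] r4c5 has the single candidate 4, so r4c5=4.
Step 27. [r1c8∈{4}] r1c8 has the single candidate 4 ⇒ r1c8=4.
Step 28. [r9c6∈{2}] nothing but 2 survives at r9c6. So r9c6=2.
Step 29. [r1c3∈{6}] only 6 remains possible at r1c3 ⇒ r1c3=6.
Step 30. [r4c9∈{2}] r4c9's peers cover all but 2, so r4c9=2.
Step 31. [r2c9∈{9}] nothing but 9 survives at r2c9 ⇒ r2c9=9.
Step 32. [r3c2∈{4}] nothing but 4 survives at r3c2. So r3c2=4.
Step 33. [r9c9∈{1}] r9c9 has the single candidate 1, so r9c9=1.
Step 34. [r1c7∈{5}] only 5 remains possible at r1c7. So r1c7=5.
Step 35. [r9c5∈{9}] only 9 remains possible at r9c5, so r9c5=9.
Step 36. [r2c4∈{3}] nothing but 3 survives at r2c4. So r2c4=3.
Step 37. [r7c4∈{4}] only 4 remains possible at r7c4. So r7c4=4.
Step 38. [r4c3∈{8}] r4c3 is down to just 8. So r4c3=8.
Step 39. [r1c1∈{2}] r1c1 is down to just 2. So r1c1=2.
Step 40. [r5c8∈{7}] r5c8 is down to just 7, so r5c8=7.
Step 41. [r9c1∈{8}] r9c1's peers cover all but 8 ⇒ r9c1=8.
Step 42. [r5c7∈{1}] nothing but 1 survives at r5c7, so r5c7=1.
Step 43. [r7c5∈{6}] only 6 remains possible at r7c5. So r7c5=6.
Step 44. [r7c1∈{3}] nothing but 3 survives at r7c1, so r7c1=3.
Step 45. [r8c9∈{6}] r8c9 has the single candidate 6 ⇒ r8c9=6.
Step 46. [r1c4∈{8}] r1c4's peers cover all but 8. So r1c4=8.
Step 47. [r7c6∈{7}] r7c6's peers cover all but 7. So r7c6=7.
Step 48. [r2c1∈{7}] nothing but 7 survives at r2c1, so r2c1=7.
Step 49. [r6c8∈{8}] nothing but 8 survives at r6c8 ⇒ r6c8=8.

Answer: 2 3 6 8 1 9 5 4 7 / 7 8 1 3 5 4 6 2 9 / 5 4 9 2 7 6 8 1 3 / 1 9 8 7 4 5 3 6 2 / 6 5 3 9 2 8 1 7 4 / 4 7 2 6 3 1 9 8 5 / 3 1 5 4 6 7 2 9 8 / 9 2 7 1 8 3 4 5 6 / 8 6 4 5 9 2 7 3 1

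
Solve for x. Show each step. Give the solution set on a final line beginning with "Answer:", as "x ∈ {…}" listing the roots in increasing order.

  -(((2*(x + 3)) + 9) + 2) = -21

Step 1. [-(((2*(x + 3)) + 9) + 2) = -21] LHS negated; negate both sides ⇒ neg: ((2*(x + 3)) + 9) + 2 = 21.
Step 2. [((2*(x + 3)) + 9) + 2 = 21] subtract 2: x sits inside (… + 2). So sub: (2*(x + 3)) + 9 = 19.
Step 3. [(2*(x + 3)) + 9 = 19] the outer +9 inverts by subtracting 9, so sub: 2*(x + 3) = 10.
Step 4. [2*(x + 3) = 10] divide by the outer 2. So div: x + 3 = 5.
Step 5. [x + 3 = 5] +3 is outermost — subtract 3 both sides. So sub: x = 2.

Answer: x ∈ {2}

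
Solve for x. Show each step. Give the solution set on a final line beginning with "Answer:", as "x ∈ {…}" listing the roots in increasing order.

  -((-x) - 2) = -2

Step 1. [-((-x) - 2) = -2] leading − — multiply by −1, so neg: (-x) - 2 = 2.
Step 2. [(-x) - 2 = 2] the outer -2 inverts by adding 2, so sub: -x = 4.
Step 3. [-x = 4] leading − — multiply by −1, so neg: x = -4.

Answer: x ∈ {-4}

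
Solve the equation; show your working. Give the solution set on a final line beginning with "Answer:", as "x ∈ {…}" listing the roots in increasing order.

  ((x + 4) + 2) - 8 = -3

Step 1. [((x + 4) + 2) - 8 = -3] the outer -8 inverts by adding 8. So sub: (x + 4) + 2 = 5.
Step 2. [(x + 4) + 2 = 5] the outer +2 inverts by subtracting 2. So sub: x + 4 = 3.
Step 3. [x + 4 = 3] 4 comes off first (subtract 4) ⇒ sub: x = -1.

Answer: x ∈ {-1}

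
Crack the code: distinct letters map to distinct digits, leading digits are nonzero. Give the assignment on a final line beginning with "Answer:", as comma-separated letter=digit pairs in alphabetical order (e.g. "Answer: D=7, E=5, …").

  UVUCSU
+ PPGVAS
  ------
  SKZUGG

Step 1. [col 1: U + S ≡ G (mod 10)] column 1 (U + S ≡ G (mod 10), carry-in 0) doesn't pin G yet; pick G=1 and continue. So G=1.
Step 2. [col 1: U + S ≡ G (mod 10)] column 1 (U + S ≡ G (mod 10), carry-in 0) doesn't pin U yet; pick U=4 and continue, so U=4.
Step 3. [col 1: U + S ≡ G (mod 10)] in column 1 we have U+S≡G with carry-in 0; given U=4, G=1 and digits 1,4 already taken and all letters distinct, that pins S to 7 ⇒ S=7.
Step 4. [col 2: S + A ≡ G (mod 10)] in column 2 we have S+A≡G with carry-in 1; given S=7, G=1 and digits 1,4,7 already taken and all letters distinct, that pins A to 3. So A=3.
Step 5. [col 3: C + V ≡ U (mod 10)] no forcing yet in column 3 (carry-in 1); V=8 is free and consistent — try it ⇒ V=8.
Step 6. [col 3: C + V ≡ U (mod 10)] from column 3 (V=8, U=4, carry-in 1, digits 1,3,4,7,8 already taken and all letters distinct): C must equal 5 ⇒ C=5.
Step 7. [col 4: U + G ≡ Z (mod 10)] column 4: given U=4, G=1, carry-in 1, and digits 1,3,4,5,7,8 already taken and all letters distinct, U+G≡Z (mod 10) forces Z=6, so Z=6.
Step 8. [col 5: V + P ≡ K (mod 10)] in column 5 we have V+P≡K with carry-in 0; given V=8 and digits 1,3,4,5,6,7,8 already taken and all letters distinct, that pins P to 2. So P=2.
Step 9. [col 5: V + P ≡ K (mod 10)] column 5: given V=8, P=2, carry-in 0, and digits 1,2,3,4,5,6,7,8 already taken and all letters distinct, V+P≡K (mod 10) forces K=0 ⇒ K=0.

Answer: A=3, C=5, G=1, K=0, P=2, S=7, U=4, V=8, Z=6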